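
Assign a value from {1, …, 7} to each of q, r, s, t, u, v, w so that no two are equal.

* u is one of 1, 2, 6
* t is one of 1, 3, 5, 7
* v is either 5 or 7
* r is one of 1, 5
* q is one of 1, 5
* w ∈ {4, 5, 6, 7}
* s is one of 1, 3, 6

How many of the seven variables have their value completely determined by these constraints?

The 7 variables together cover exactly {1, 2, 3, 4, 5, 6, 7} — 7 values for 7 variables — and 2 appears only in u's list, so u = 2.
The 6 still-open variables together cover exactly {1, 3, 4, 5, 6, 7} — 6 values for 6 variables — and 4 appears only in w's list, so w = 4.
The 5 still-open variables draw from only 5 values {1, 3, 5, 6, 7}, so each is used; only s can be 6, hence s = 6.
The 4 still-open variables together cover exactly {1, 3, 5, 7} — 4 values for 4 variables — and 3 appears only in t's list, so t = 3.
Among the 3 still-open variables, 7 fits only v (and all 3 values in {1, 5, 7} must be used), so v = 7.
Determined: s=6, t=3, u=2, v=7, w=4. The other variables each still have more than one consistent value. That makes 5.

5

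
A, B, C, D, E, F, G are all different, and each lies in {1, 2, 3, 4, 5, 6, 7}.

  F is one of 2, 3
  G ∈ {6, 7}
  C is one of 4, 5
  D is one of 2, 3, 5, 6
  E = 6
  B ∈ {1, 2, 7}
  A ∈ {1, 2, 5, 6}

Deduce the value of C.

E must be 6 (only option left). Remove 6 from A, D, G.
That leaves G = 7. So B can't be 7.
The 5 still-open variables together cover exactly {1, 2, 3, 4, 5} — 5 values for 5 variables — and 4 appears only in C's list, so C = 4.

4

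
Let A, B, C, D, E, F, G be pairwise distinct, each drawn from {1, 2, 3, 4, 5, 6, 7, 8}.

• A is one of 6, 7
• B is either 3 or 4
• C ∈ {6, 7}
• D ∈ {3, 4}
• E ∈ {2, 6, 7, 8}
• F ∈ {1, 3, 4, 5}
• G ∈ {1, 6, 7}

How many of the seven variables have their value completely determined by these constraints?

2

A and C share exactly the 2 values {6, 7}; by pigeonhole those values go to them, so strike 6, 7 from E, G.
G must be 1 (only option left). Strike 1 from F.
B and D share exactly the 2 values {3, 4}; by pigeonhole those values go to them, so strike 3, 4 from F.
F must be 5 (only option left).
Determined: F=5, G=1. The other variables each still have more than one consistent value. That makes 2.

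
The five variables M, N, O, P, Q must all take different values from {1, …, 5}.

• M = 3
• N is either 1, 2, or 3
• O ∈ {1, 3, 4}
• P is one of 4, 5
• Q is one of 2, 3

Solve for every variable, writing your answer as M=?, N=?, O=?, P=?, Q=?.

M=3, N=1, O=4, P=5, Q=2

M has just one choice, so M = 3. Eliminate 3 elsewhere: N, O, Q.
Q's domain is down to {2}, so Q = 2. Eliminate 2 elsewhere: N.
N has just one choice, so N = 1. Strike 1 from O.
O has just one choice, so O = 4. So P can't be 4.
P has just one choice, so P = 5.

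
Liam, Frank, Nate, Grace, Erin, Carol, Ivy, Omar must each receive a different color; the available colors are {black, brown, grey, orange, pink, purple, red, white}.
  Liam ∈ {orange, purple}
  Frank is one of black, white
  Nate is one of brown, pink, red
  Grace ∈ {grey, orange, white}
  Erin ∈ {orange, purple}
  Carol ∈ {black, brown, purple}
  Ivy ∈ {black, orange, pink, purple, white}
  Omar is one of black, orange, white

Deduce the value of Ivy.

pink

The 8 variables together cover exactly {black, brown, grey, orange, pink, purple, red, white} — 8 values for 8 variables — and grey appears only in Grace's list, so Grace = grey.
The 7 still-open variables draw from only 7 values {black, brown, orange, pink, purple, red, white}, so each is used; only Nate can be red, hence Nate = red.
The 6 still-open variables together cover exactly {black, brown, orange, pink, purple, white} — 6 values for 6 variables — and brown appears only in Carol's list, so Carol = brown.
The 5 still-open variables together cover exactly {black, orange, pink, purple, white} — 5 values for 5 variables — and pink appears only in Ivy's list, so Ivy = pink.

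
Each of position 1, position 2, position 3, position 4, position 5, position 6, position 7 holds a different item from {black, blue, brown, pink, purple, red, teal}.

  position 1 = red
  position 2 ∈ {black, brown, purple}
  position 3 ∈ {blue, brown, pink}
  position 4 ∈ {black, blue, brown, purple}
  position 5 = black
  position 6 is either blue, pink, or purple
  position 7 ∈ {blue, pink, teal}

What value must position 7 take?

teal

position 1 has just one choice, so position 1 = red.
position 5 must be black (only option left). Remove black from position 2, position 4.
The 5 still-open variables draw from only 5 values {blue, brown, pink, purple, teal}, so each is used; only position 7 can be teal, hence position 7 = teal.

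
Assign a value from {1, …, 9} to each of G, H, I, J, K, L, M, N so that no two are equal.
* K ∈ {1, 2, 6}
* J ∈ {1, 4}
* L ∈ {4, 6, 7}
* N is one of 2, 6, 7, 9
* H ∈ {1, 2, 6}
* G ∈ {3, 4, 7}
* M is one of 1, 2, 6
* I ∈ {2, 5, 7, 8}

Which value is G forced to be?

H, K, M share exactly the 3 values {1, 2, 6}; by pigeonhole those values go to them, so strike 1, 2, 6 from I, J, L, N.
J has just one choice, so J = 4. Strike 4 from G, L.
L has just one choice, so L = 7. Strike 7 from G, I, N.
So G = 3.

3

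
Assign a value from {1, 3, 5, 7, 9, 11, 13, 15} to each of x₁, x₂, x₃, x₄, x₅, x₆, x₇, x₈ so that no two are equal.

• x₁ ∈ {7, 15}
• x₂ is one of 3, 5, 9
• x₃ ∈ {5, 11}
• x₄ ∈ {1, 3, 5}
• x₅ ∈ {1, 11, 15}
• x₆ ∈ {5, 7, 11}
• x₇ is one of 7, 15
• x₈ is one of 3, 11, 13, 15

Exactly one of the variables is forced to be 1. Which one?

Among the 8 variables, 9 fits only x₂ (and all 8 values in {1, 3, 5, 7, 9, 11, 13, 15} must be used), so x₂ = 9.
The 7 still-open variables draw from only 7 values {1, 3, 5, 7, 11, 13, 15}, so each is used; only x₈ can be 13, hence x₈ = 13.
The 6 still-open variables together cover exactly {1, 3, 5, 7, 11, 15} — 6 values for 6 variables — and 3 appears only in x₄'s list, so x₄ = 3.
Among the 5 still-open variables, 1 fits only x₅ (and all 5 values in {1, 5, 7, 11, 15} must be used), so x₅ = 1.

x₅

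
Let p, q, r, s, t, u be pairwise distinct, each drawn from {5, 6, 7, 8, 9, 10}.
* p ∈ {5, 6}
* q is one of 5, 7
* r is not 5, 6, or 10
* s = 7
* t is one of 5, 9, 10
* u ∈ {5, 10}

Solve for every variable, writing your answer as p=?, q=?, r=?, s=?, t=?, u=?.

s must be 7 (only option left). Remove 7 from q, r.
q has just one choice, so q = 5. Remove 5 from p, t, u.
u must be 10 (only option left). Remove 10 from t.
p has just one choice, so p = 6.
t has just one choice, so t = 9. Eliminate 9 elsewhere: r.
r must be 8 (only option left).

p=6, q=5, r=8, s=7, t=9, u=10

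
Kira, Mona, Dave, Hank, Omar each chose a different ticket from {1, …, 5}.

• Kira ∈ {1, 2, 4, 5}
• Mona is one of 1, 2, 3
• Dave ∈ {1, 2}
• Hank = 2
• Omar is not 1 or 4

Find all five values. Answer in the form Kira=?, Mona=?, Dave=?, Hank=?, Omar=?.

Kira=4, Mona=3, Dave=1, Hank=2, Omar=5

Hank's domain is down to {2}, so Hank = 2. Strike 2 from Kira, Mona, Dave, Omar.
Dave has just one choice, so Dave = 1. So Kira, Mona can't be 1.
That leaves Mona = 3. Remove 3 from Omar.
That leaves Omar = 5. Eliminate 5 elsewhere: Kira.
Kira has just one choice, so Kira = 4.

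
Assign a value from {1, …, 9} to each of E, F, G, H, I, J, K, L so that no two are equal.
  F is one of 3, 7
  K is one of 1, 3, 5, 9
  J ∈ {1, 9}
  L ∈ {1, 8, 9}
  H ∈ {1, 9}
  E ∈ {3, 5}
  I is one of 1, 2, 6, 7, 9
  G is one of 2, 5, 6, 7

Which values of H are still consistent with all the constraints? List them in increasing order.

1, 9

Among the 8 variables, 8 fits only L (and all 8 values in {1, 2, 3, 5, 6, 7, 8, 9} must be used), so L = 8.
The 2 variables H and J are confined to {1, 9}, which locks those values in; drop them from I, K.
The 2 variables E and K are confined to {3, 5}, which locks those values in; drop them from F, G.
F has just one choice, so F = 7. So G, I can't be 7.
No further eliminations apply; H can still be any of 1, 9.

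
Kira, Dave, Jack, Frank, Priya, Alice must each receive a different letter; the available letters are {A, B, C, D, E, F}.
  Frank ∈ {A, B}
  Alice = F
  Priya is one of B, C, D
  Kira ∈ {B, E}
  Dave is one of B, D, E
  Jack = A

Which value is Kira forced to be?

E

Jack has just one choice, so Jack = A. Strike A from Frank.
That leaves Frank = B. Eliminate B elsewhere: Kira, Dave, Priya.
So Kira = E.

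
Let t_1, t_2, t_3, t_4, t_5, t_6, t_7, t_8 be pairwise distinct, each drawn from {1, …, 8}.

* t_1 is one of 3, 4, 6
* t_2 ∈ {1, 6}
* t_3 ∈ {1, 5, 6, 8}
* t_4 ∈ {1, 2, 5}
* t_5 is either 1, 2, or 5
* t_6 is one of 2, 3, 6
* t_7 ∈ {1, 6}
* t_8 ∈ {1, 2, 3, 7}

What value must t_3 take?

8

The 8 variables together cover exactly {1, 2, 3, 4, 5, 6, 7, 8} — 8 values for 8 variables — and 4 appears only in t_1's list, so t_1 = 4.
The 7 still-open variables draw from only 7 values {1, 2, 3, 5, 6, 7, 8}, so each is used; only t_8 can be 7, hence t_8 = 7.
Among the 6 still-open variables, 3 fits only t_6 (and all 6 values in {1, 2, 3, 5, 6, 8} must be used), so t_6 = 3.
Among the 5 still-open variables, 8 fits only t_3 (and all 5 values in {1, 2, 5, 6, 8} must be used), so t_3 = 8.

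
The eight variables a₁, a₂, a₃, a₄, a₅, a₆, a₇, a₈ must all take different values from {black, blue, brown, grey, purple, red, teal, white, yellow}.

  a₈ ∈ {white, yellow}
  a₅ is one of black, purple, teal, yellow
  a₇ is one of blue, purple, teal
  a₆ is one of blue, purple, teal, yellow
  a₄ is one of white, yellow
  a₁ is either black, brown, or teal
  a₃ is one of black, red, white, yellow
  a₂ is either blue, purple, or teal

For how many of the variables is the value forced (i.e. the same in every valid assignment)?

3

Among the 8 variables, brown fits only a₁ (and all 8 values in {black, blue, brown, purple, red, teal, white, yellow} must be used), so a₁ = brown.
Among the 7 still-open variables, red fits only a₃ (and all 7 values in {black, blue, purple, red, teal, white, yellow} must be used), so a₃ = red.
Among the 6 still-open variables, black fits only a₅ (and all 6 values in {black, blue, purple, teal, white, yellow} must be used), so a₅ = black.
a₄ and a₈ between them cover only {white, yellow} — a naked pair. Remove those values from a₆.
Determined: a₁=brown, a₃=red, a₅=black. The other variables each still have more than one consistent value. That makes 3.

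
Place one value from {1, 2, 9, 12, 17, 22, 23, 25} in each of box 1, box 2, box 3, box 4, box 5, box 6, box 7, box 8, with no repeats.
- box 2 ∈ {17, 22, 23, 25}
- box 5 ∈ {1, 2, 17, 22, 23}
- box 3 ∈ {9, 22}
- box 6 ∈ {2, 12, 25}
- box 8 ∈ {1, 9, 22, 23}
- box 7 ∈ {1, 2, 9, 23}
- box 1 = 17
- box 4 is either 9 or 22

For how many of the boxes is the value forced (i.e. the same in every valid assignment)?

box 1 has just one choice, so box 1 = 17. Strike 17 from box 2, box 5.
The 7 still-open variables together cover exactly {1, 2, 9, 12, 22, 23, 25} — 7 values for 7 variables — and 12 appears only in box 6's list, so box 6 = 12.
Among the 6 still-open variables, 25 fits only box 2 (and all 6 values in {1, 2, 9, 22, 23, 25} must be used), so box 2 = 25.
The 2 variables box 3 and box 4 are confined to {9, 22}, which locks those values in; drop them from box 5, box 7, box 8.
Determined: box 1=17, box 2=25, box 6=12. The other boxes each still have more than one consistent value. That makes 3.

3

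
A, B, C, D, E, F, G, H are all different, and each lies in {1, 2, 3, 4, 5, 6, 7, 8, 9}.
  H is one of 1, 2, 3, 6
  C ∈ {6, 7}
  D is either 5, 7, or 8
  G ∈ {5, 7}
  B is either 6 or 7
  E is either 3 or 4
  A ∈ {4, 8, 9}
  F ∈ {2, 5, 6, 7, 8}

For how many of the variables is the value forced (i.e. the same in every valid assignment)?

B and C share exactly the 2 values {6, 7}; by pigeonhole those values go to them, so strike 6, 7 from D, F, G, H.
G must be 5 (only option left). Remove 5 from D, F.
D has just one choice, so D = 8. Eliminate 8 elsewhere: A, F.
That leaves F = 2. So H can't be 2.
Determined: D=8, F=2, G=5. The other variables each still have more than one consistent value. That makes 3.

3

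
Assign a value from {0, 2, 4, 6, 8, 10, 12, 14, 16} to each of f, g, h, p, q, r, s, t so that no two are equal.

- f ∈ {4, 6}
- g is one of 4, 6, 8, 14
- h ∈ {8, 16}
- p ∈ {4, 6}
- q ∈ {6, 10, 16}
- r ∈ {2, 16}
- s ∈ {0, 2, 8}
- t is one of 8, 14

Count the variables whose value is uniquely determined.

The 8 variables draw from only 8 values {0, 2, 4, 6, 8, 10, 14, 16}, so each is used; only s can be 0, hence s = 0.
The 7 still-open variables together cover exactly {2, 4, 6, 8, 10, 14, 16} — 7 values for 7 variables — and 2 appears only in r's list, so r = 2.
Among the 6 still-open variables, 10 fits only q (and all 6 values in {4, 6, 8, 10, 14, 16} must be used), so q = 10.
The 5 still-open variables draw from only 5 values {4, 6, 8, 14, 16}, so each is used; only h can be 16, hence h = 16.
f and p share exactly the 2 values {4, 6}; by pigeonhole those values go to them, so strike 4, 6 from g.
Determined: h=16, q=10, r=2, s=0. The other variables each still have more than one consistent value. That makes 4.

4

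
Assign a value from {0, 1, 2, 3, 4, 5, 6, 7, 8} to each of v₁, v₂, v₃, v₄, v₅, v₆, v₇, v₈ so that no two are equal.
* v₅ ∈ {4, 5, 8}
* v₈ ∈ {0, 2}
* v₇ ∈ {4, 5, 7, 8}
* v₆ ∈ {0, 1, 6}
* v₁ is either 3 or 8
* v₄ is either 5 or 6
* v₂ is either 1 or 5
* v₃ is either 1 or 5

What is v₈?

2

The 2 variables v₂ and v₃ are confined to {1, 5}, which locks those values in; drop them from v₄, v₅, v₆, v₇.
That leaves v₄ = 6. So v₆ can't be 6.
That leaves v₆ = 0. Eliminate 0 elsewhere: v₈.
So v₈ = 2.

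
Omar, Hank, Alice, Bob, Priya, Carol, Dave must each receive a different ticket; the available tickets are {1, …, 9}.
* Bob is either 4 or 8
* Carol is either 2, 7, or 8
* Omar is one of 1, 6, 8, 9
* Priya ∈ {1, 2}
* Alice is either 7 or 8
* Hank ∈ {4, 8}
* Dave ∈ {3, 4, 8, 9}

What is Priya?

Hank and Bob share exactly the 2 values {4, 8}; by pigeonhole those values go to them, so strike 4, 8 from Omar, Alice, Carol, Dave.
Alice must be 7 (only option left). So Carol can't be 7.
Carol's domain is down to {2}, so Carol = 2. Remove 2 from Priya.
So Priya = 1.

1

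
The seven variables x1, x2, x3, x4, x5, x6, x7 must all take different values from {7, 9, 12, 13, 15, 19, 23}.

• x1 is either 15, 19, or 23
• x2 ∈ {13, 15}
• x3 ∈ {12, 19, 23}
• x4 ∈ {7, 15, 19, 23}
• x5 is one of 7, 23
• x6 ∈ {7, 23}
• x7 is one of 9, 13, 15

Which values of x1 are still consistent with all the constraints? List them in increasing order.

The 7 variables together cover exactly {7, 9, 12, 13, 15, 19, 23} — 7 values for 7 variables — and 9 appears only in x7's list, so x7 = 9.
The 6 still-open variables draw from only 6 values {7, 12, 13, 15, 19, 23}, so each is used; only x3 can be 12, hence x3 = 12.
The 5 still-open variables together cover exactly {7, 13, 15, 19, 23} — 5 values for 5 variables — and 13 appears only in x2's list, so x2 = 13.
The 2 variables x5 and x6 are confined to {7, 23}, which locks those values in; drop them from x1, x4.
No further eliminations apply; x1 can still be any of 15, 19.

15, 19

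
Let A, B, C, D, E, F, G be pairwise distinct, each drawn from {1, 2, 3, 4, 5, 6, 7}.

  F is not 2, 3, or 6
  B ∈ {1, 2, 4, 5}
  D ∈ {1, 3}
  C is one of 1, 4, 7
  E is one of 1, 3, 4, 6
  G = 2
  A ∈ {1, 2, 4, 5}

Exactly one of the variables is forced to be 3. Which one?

G's domain is down to {2}, so G = 2. So A, B can't be 2.
The 6 still-open variables draw from only 6 values {1, 3, 4, 5, 6, 7}, so each is used; only E can be 6, hence E = 6.
The 5 still-open variables draw from only 5 values {1, 3, 4, 5, 7}, so each is used; only D can be 3, hence D = 3.

D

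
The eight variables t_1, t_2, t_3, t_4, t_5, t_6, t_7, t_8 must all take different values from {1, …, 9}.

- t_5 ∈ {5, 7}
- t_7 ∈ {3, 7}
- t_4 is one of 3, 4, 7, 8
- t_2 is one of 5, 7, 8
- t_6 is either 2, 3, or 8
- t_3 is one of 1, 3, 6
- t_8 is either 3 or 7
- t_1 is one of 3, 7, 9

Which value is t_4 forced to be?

t_7 and t_8 share exactly the 2 values {3, 7}; by pigeonhole those values go to them, so strike 3, 7 from t_1, t_2, t_3, t_4, t_5, t_6.
t_1 has just one choice, so t_1 = 9.
t_5's domain is down to {5}, so t_5 = 5. Eliminate 5 elsewhere: t_2.
t_2 must be 8 (only option left). So t_4, t_6 can't be 8.
So t_4 = 4.

4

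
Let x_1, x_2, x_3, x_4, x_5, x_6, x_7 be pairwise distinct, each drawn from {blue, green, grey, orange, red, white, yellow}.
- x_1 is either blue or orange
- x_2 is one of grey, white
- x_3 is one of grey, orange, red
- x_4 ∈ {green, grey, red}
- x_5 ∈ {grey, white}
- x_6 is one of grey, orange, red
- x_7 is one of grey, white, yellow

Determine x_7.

yellow

Among the 7 variables, blue fits only x_1 (and all 7 values in {blue, green, grey, orange, red, white, yellow} must be used), so x_1 = blue.
The 6 still-open variables draw from only 6 values {green, grey, orange, red, white, yellow}, so each is used; only x_4 can be green, hence x_4 = green.
The 5 still-open variables together cover exactly {grey, orange, red, white, yellow} — 5 values for 5 variables — and yellow appears only in x_7's list, so x_7 = yellow.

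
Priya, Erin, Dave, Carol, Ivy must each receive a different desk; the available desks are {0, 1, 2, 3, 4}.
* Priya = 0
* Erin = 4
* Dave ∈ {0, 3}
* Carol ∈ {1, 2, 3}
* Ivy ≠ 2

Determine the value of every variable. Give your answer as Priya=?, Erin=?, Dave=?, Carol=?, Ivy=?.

Priya must be 0 (only option left). Eliminate 0 elsewhere: Dave, Ivy.
Erin must be 4 (only option left). Strike 4 from Ivy.
Dave has just one choice, so Dave = 3. Eliminate 3 elsewhere: Carol, Ivy.
Ivy's domain is down to {1}, so Ivy = 1. Eliminate 1 elsewhere: Carol.
Carol has just one choice, so Carol = 2.

Priya=0, Erin=4, Dave=3, Carol=2, Ivy=1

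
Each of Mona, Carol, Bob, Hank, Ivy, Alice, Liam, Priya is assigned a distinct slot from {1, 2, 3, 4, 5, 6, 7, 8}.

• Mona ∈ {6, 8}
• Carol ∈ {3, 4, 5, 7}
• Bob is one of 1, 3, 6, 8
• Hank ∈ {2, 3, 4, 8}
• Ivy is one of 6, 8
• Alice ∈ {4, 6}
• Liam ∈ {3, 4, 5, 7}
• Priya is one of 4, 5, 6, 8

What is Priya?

Among the 8 variables, 1 fits only Bob (and all 8 values in {1, 2, 3, 4, 5, 6, 7, 8} must be used), so Bob = 1.
The 7 still-open variables together cover exactly {2, 3, 4, 5, 6, 7, 8} — 7 values for 7 variables — and 2 appears only in Hank's list, so Hank = 2.
Mona and Ivy between them cover only {6, 8} — a naked pair. Remove those values from Alice, Priya.
Alice's domain is down to {4}, so Alice = 4. Strike 4 from Carol, Liam, Priya.
So Priya = 5.

5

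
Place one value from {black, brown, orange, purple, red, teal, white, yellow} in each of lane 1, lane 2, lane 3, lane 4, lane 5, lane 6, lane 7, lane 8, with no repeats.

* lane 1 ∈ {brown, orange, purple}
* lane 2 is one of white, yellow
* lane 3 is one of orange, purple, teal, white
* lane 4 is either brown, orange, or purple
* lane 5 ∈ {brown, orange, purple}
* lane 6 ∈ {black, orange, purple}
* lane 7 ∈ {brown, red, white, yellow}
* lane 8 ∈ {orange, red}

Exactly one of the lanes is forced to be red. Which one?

lane 8

Among the 8 variables, black fits only lane 6 (and all 8 values in {black, brown, orange, purple, red, teal, white, yellow} must be used), so lane 6 = black.
The 7 still-open variables together cover exactly {brown, orange, purple, red, teal, white, yellow} — 7 values for 7 variables — and teal appears only in lane 3's list, so lane 3 = teal.
The 3 variables lane 1, lane 4, lane 5 are confined to {brown, orange, purple}, which locks those values in; drop them from lane 7, lane 8.
So red goes to lane 8.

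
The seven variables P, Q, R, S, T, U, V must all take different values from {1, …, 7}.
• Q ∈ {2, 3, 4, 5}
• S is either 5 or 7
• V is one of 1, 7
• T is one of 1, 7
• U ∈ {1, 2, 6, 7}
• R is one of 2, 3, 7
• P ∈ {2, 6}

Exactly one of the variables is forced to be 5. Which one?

Among the 7 variables, 4 fits only Q (and all 7 values in {1, 2, 3, 4, 5, 6, 7} must be used), so Q = 4.
Among the 6 still-open variables, 3 fits only R (and all 6 values in {1, 2, 3, 5, 6, 7} must be used), so R = 3.
Among the 5 still-open variables, 5 fits only S (and all 5 values in {1, 2, 5, 6, 7} must be used), so S = 5.

S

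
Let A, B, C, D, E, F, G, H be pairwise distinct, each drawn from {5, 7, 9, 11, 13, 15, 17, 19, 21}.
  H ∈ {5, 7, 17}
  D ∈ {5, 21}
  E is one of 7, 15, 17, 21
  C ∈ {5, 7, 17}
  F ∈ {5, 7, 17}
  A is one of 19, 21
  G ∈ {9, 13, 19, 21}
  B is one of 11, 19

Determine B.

11

C, F, H between them cover only {5, 7, 17} — a naked triple. Remove those values from D, E.
D must be 21 (only option left). Strike 21 from A, E, G.
That leaves E = 15.
That leaves A = 19. Remove 19 from B, G.
So B = 11.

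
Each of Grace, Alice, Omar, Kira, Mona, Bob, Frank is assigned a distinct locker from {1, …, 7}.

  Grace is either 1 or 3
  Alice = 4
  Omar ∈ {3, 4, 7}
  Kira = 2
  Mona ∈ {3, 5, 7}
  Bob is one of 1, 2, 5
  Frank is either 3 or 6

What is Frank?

Alice must be 4 (only option left). Remove 4 from Omar.
Kira has just one choice, so Kira = 2. Remove 2 from Bob.
The 5 still-open variables draw from only 5 values {1, 3, 5, 6, 7}, so each is used; only Frank can be 6, hence Frank = 6.

6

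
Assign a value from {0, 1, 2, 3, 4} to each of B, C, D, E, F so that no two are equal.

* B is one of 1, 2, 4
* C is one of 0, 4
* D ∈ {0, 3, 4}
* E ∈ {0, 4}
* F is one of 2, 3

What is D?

3

Among the 5 variables, 1 fits only B (and all 5 values in {0, 1, 2, 3, 4} must be used), so B = 1.
Among the 4 still-open variables, 2 fits only F (and all 4 values in {0, 2, 3, 4} must be used), so F = 2.
Among the 3 still-open variables, 3 fits only D (and all 3 values in {0, 3, 4} must be used), so D = 3.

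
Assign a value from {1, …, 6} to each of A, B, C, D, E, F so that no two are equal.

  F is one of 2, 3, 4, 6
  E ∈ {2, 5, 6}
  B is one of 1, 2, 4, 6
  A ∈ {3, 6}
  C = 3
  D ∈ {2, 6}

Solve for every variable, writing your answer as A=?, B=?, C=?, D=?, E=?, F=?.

C's domain is down to {3}, so C = 3. Strike 3 from A, F.
A has just one choice, so A = 6. Remove 6 from B, D, E, F.
That leaves D = 2. Remove 2 from B, E, F.
E's domain is down to {5}, so E = 5.
F has just one choice, so F = 4. Remove 4 from B.
That leaves B = 1.

A=6, B=1, C=3, D=2, E=5, F=4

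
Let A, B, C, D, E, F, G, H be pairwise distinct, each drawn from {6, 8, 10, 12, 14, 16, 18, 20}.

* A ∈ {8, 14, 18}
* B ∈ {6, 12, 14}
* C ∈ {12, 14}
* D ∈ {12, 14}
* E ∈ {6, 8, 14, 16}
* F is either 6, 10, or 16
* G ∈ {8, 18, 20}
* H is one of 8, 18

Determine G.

The 8 variables draw from only 8 values {6, 8, 10, 12, 14, 16, 18, 20}, so each is used; only F can be 10, hence F = 10.
The 7 still-open variables together cover exactly {6, 8, 12, 14, 16, 18, 20} — 7 values for 7 variables — and 16 appears only in E's list, so E = 16.
The 6 still-open variables together cover exactly {6, 8, 12, 14, 18, 20} — 6 values for 6 variables — and 6 appears only in B's list, so B = 6.
The 5 still-open variables draw from only 5 values {8, 12, 14, 18, 20}, so each is used; only G can be 20, hence G = 20.

20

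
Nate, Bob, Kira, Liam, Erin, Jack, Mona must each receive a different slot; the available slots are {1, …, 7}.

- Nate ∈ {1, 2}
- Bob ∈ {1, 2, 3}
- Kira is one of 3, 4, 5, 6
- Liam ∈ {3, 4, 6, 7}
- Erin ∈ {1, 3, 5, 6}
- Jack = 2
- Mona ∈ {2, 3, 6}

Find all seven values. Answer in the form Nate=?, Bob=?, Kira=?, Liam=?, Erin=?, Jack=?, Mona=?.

Nate=1, Bob=3, Kira=4, Liam=7, Erin=5, Jack=2, Mona=6

Jack has just one choice, so Jack = 2. So Nate, Bob, Mona can't be 2.
Nate's domain is down to {1}, so Nate = 1. So Bob, Erin can't be 1.
Bob's domain is down to {3}, so Bob = 3. Remove 3 from Kira, Liam, Erin, Mona.
Mona must be 6 (only option left). So Kira, Liam, Erin can't be 6.
Erin must be 5 (only option left). So Kira can't be 5.
Kira's domain is down to {4}, so Kira = 4. Eliminate 4 elsewhere: Liam.
Liam's domain is down to {7}, so Liam = 7.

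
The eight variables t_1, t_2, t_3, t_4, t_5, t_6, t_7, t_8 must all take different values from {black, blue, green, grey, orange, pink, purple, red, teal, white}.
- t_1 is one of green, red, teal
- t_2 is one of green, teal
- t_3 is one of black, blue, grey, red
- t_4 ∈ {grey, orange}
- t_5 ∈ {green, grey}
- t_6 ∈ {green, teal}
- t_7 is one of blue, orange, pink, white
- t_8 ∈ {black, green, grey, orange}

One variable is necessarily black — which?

t_8

t_2 and t_6 between them cover only {green, teal} — a naked pair. Remove those values from t_1, t_5, t_8.
t_1 has just one choice, so t_1 = red. Strike red from t_3.
That leaves t_5 = grey. Remove grey from t_3, t_4, t_8.
t_4 has just one choice, so t_4 = orange. So t_7, t_8 can't be orange.
So black goes to t_8.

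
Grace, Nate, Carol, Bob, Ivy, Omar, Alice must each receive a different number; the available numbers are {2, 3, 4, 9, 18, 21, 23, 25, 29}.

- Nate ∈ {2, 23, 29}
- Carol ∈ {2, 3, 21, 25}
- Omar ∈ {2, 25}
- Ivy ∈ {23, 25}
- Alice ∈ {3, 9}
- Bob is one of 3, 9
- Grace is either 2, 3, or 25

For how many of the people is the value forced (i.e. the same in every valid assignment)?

3

The 7 variables together cover exactly {2, 3, 9, 21, 23, 25, 29} — 7 values for 7 variables — and 21 appears only in Carol's list, so Carol = 21.
The 6 still-open variables draw from only 6 values {2, 3, 9, 23, 25, 29}, so each is used; only Nate can be 29, hence Nate = 29.
Among the 5 still-open variables, 23 fits only Ivy (and all 5 values in {2, 3, 9, 23, 25} must be used), so Ivy = 23.
The 2 variables Bob and Alice are confined to {3, 9}, which locks those values in; drop them from Grace.
Determined: Nate=29, Carol=21, Ivy=23. The other people each still have more than one consistent value. That makes 3.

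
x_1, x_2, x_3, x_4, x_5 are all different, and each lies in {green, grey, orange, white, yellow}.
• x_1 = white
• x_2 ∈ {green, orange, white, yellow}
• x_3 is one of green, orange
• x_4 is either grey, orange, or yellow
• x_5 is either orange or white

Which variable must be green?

x_1 has just one choice, so x_1 = white. So x_2, x_5 can't be white.
x_5 must be orange (only option left). Eliminate orange elsewhere: x_2, x_3, x_4.
So green goes to x_3.

x_3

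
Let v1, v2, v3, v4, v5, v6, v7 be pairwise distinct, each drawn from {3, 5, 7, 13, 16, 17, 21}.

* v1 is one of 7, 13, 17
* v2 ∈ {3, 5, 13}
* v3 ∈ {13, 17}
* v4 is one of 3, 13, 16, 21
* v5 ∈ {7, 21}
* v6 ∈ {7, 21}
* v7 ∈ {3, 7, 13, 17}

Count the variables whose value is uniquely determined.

The 7 variables draw from only 7 values {3, 5, 7, 13, 16, 17, 21}, so each is used; only v2 can be 5, hence v2 = 5.
The 6 still-open variables draw from only 6 values {3, 7, 13, 16, 17, 21}, so each is used; only v4 can be 16, hence v4 = 16.
The 5 still-open variables draw from only 5 values {3, 7, 13, 17, 21}, so each is used; only v7 can be 3, hence v7 = 3.
v5 and v6 between them cover only {7, 21} — a naked pair. Remove those values from v1.
Determined: v2=5, v4=16, v7=3. The other variables each still have more than one consistent value. That makes 3.

3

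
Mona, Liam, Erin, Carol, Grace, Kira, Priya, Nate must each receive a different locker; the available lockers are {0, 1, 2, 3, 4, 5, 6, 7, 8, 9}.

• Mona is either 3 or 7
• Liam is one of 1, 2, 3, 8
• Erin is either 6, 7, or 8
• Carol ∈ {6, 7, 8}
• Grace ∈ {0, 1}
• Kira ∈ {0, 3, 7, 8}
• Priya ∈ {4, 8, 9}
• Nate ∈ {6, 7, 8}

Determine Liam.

Erin, Carol, Nate share exactly the 3 values {6, 7, 8}; by pigeonhole those values go to them, so strike 6, 7, 8 from Mona, Liam, Kira, Priya.
That leaves Mona = 3. Eliminate 3 elsewhere: Liam, Kira.
Kira has just one choice, so Kira = 0. Strike 0 from Grace.
That leaves Grace = 1. Eliminate 1 elsewhere: Liam.
So Liam = 2.

2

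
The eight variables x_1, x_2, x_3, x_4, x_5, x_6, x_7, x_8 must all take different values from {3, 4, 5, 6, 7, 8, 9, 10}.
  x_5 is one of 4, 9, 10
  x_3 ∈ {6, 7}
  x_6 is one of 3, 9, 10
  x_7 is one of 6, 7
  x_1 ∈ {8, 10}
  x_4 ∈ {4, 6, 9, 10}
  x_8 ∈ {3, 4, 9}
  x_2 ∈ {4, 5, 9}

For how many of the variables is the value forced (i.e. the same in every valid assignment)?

The 8 variables together cover exactly {3, 4, 5, 6, 7, 8, 9, 10} — 8 values for 8 variables — and 5 appears only in x_2's list, so x_2 = 5.
The 7 still-open variables together cover exactly {3, 4, 6, 7, 8, 9, 10} — 7 values for 7 variables — and 8 appears only in x_1's list, so x_1 = 8.
The 2 variables x_3 and x_7 are confined to {6, 7}, which locks those values in; drop them from x_4.
Determined: x_1=8, x_2=5. The other variables each still have more than one consistent value. That makes 2.

2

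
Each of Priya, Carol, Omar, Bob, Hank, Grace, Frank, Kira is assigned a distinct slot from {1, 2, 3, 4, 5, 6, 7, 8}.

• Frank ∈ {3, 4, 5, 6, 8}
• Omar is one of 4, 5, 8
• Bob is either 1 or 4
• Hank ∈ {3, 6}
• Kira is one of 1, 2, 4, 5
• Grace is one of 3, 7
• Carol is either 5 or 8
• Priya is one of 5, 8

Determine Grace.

The 8 variables together cover exactly {1, 2, 3, 4, 5, 6, 7, 8} — 8 values for 8 variables — and 2 appears only in Kira's list, so Kira = 2.
The 7 still-open variables together cover exactly {1, 3, 4, 5, 6, 7, 8} — 7 values for 7 variables — and 1 appears only in Bob's list, so Bob = 1.
Among the 6 still-open variables, 7 fits only Grace (and all 6 values in {3, 4, 5, 6, 7, 8} must be used), so Grace = 7.

7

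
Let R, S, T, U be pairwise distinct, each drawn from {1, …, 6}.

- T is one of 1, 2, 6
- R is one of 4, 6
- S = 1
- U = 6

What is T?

2

S must be 1 (only option left). Strike 1 from T.
U has just one choice, so U = 6. Remove 6 from R, T.
So T = 2.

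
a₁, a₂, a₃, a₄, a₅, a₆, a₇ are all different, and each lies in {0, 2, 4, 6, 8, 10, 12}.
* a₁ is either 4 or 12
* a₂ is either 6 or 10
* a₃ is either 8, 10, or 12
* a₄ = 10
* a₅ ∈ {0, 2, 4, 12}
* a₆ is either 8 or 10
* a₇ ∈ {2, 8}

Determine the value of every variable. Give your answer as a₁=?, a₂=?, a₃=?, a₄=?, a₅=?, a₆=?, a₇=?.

a₁=4, a₂=6, a₃=12, a₄=10, a₅=0, a₆=8, a₇=2

a₄ must be 10 (only option left). So a₂, a₃, a₆ can't be 10.
a₆'s domain is down to {8}, so a₆ = 8. Strike 8 from a₃, a₇.
That leaves a₇ = 2. Remove 2 from a₅.
a₂ must be 6 (only option left).
a₃'s domain is down to {12}, so a₃ = 12. Eliminate 12 elsewhere: a₁, a₅.
That leaves a₁ = 4. Strike 4 from a₅.
a₅ must be 0 (only option left).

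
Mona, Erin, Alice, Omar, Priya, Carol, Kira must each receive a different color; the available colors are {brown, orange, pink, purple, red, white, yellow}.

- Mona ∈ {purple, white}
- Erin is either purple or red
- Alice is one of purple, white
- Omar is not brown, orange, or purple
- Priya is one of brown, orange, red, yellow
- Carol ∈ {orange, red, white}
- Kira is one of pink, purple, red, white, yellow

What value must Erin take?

The 7 variables draw from only 7 values {brown, orange, pink, purple, red, white, yellow}, so each is used; only Priya can be brown, hence Priya = brown.
Among the 6 still-open variables, orange fits only Carol (and all 6 values in {orange, pink, purple, red, white, yellow} must be used), so Carol = orange.
The 2 variables Mona and Alice are confined to {purple, white}, which locks those values in; drop them from Erin, Omar, Kira.
So Erin = red.

red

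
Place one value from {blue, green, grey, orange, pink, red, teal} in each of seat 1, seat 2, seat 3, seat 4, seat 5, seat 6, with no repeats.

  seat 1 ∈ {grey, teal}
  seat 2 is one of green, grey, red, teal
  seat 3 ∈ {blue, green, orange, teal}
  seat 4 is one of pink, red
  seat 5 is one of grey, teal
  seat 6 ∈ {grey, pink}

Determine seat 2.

seat 1 and seat 5 between them cover only {grey, teal} — a naked pair. Remove those values from seat 2, seat 3, seat 6.
That leaves seat 6 = pink. Remove pink from seat 4.
seat 4 has just one choice, so seat 4 = red. So seat 2 can't be red.
So seat 2 = green.

green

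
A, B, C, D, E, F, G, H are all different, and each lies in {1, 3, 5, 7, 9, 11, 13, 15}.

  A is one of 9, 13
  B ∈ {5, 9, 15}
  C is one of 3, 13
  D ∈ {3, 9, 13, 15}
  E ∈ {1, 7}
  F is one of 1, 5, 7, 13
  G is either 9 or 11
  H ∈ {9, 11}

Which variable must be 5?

B

G and H between them cover only {9, 11} — a naked pair. Remove those values from A, B, D.
A must be 13 (only option left). Strike 13 from C, D, F.
C must be 3 (only option left). Strike 3 from D.
D's domain is down to {15}, so D = 15. Remove 15 from B.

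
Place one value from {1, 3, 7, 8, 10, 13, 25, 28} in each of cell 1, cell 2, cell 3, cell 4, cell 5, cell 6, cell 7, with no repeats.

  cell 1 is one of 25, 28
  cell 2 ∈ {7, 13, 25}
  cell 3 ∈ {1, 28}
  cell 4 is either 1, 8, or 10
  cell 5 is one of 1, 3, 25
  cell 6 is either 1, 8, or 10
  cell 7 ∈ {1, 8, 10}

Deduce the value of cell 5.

3

The 3 variables cell 4, cell 6, cell 7 are confined to {1, 8, 10}, which locks those values in; drop them from cell 3, cell 5.
That leaves cell 3 = 28. Remove 28 from cell 1.
cell 1's domain is down to {25}, so cell 1 = 25. Remove 25 from cell 2, cell 5.
So cell 5 = 3.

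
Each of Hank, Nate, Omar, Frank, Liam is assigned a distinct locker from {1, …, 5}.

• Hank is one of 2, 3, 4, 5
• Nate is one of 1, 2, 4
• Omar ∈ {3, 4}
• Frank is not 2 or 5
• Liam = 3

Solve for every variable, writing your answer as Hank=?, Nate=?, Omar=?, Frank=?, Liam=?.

Liam's domain is down to {3}, so Liam = 3. So Hank, Omar, Frank can't be 3.
Omar must be 4 (only option left). Remove 4 from Hank, Nate, Frank.
That leaves Frank = 1. Eliminate 1 elsewhere: Nate.
That leaves Nate = 2. Remove 2 from Hank.
Hank has just one choice, so Hank = 5.

Hank=5, Nate=2, Omar=4, Frank=1, Liam=3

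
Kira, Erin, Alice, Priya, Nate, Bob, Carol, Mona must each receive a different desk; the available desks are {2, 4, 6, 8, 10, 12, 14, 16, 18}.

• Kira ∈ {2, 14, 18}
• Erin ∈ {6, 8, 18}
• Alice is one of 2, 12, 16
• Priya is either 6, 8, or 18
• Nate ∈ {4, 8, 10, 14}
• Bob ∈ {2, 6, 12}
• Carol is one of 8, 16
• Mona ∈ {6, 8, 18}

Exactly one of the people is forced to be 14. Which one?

Erin, Priya, Mona share exactly the 3 values {6, 8, 18}; by pigeonhole those values go to them, so strike 6, 8, 18 from Kira, Nate, Bob, Carol.
Carol's domain is down to {16}, so Carol = 16. So Alice can't be 16.
The 2 variables Alice and Bob are confined to {2, 12}, which locks those values in; drop them from Kira.
So 14 goes to Kira.

Kira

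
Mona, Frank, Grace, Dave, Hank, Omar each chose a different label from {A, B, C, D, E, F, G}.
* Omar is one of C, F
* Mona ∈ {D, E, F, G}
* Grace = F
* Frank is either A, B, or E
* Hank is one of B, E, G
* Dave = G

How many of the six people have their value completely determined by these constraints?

Grace's domain is down to {F}, so Grace = F. Remove F from Mona, Omar.
Dave's domain is down to {G}, so Dave = G. Strike G from Mona, Hank.
Omar's domain is down to {C}, so Omar = C.
Determined: Grace=F, Dave=G, Omar=C. The other people each still have more than one consistent value. That makes 3.

3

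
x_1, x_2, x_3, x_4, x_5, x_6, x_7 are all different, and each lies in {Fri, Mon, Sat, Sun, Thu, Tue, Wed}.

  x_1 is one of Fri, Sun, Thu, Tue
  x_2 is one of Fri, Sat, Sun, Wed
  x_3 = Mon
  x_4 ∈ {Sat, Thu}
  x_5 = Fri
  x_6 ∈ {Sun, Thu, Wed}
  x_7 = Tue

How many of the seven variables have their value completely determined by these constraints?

x_3's domain is down to {Mon}, so x_3 = Mon.
That leaves x_5 = Fri. So x_1, x_2 can't be Fri.
x_7 must be Tue (only option left). So x_1 can't be Tue.
Determined: x_3=Mon, x_5=Fri, x_7=Tue. The other variables each still have more than one consistent value. That makes 3.

3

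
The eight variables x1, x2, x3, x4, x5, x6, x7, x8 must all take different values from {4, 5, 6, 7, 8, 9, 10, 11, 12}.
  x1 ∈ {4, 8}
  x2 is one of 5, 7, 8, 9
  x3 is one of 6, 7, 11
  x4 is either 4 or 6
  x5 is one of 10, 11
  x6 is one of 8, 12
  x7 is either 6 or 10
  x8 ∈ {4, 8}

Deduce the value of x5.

x1 and x8 between them cover only {4, 8} — a naked pair. Remove those values from x2, x4, x6.
x4's domain is down to {6}, so x4 = 6. Eliminate 6 elsewhere: x3, x7.
x6 must be 12 (only option left).
x7 has just one choice, so x7 = 10. So x5 can't be 10.
So x5 = 11.

11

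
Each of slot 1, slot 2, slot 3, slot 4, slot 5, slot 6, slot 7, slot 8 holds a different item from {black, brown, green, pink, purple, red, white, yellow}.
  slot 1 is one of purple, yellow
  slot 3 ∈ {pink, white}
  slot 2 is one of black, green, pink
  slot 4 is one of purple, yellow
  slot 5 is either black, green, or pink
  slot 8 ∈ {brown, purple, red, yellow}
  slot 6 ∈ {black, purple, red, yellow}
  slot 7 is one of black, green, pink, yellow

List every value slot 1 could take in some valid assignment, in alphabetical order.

purple, yellow

The 8 variables together cover exactly {black, brown, green, pink, purple, red, white, yellow} — 8 values for 8 variables — and brown appears only in slot 8's list, so slot 8 = brown.
The 7 still-open variables draw from only 7 values {black, green, pink, purple, red, white, yellow}, so each is used; only slot 6 can be red, hence slot 6 = red.
The 6 still-open variables draw from only 6 values {black, green, pink, purple, white, yellow}, so each is used; only slot 3 can be white, hence slot 3 = white.
slot 1 and slot 4 share exactly the 2 values {purple, yellow}; by pigeonhole those values go to them, so strike purple, yellow from slot 7.
No further eliminations apply; slot 1 can still be any of purple, yellow.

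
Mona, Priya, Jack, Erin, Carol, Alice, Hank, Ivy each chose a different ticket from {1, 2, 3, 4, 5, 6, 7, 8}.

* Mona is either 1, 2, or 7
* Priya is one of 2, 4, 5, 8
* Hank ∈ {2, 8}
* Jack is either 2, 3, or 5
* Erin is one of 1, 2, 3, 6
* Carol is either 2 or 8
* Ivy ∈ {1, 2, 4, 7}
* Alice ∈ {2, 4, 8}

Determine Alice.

4

The 8 variables together cover exactly {1, 2, 3, 4, 5, 6, 7, 8} — 8 values for 8 variables — and 6 appears only in Erin's list, so Erin = 6.
The 7 still-open variables draw from only 7 values {1, 2, 3, 4, 5, 7, 8}, so each is used; only Jack can be 3, hence Jack = 3.
The 6 still-open variables draw from only 6 values {1, 2, 4, 5, 7, 8}, so each is used; only Priya can be 5, hence Priya = 5.
The 2 variables Carol and Hank are confined to {2, 8}, which locks those values in; drop them from Mona, Alice, Ivy.
So Alice = 4.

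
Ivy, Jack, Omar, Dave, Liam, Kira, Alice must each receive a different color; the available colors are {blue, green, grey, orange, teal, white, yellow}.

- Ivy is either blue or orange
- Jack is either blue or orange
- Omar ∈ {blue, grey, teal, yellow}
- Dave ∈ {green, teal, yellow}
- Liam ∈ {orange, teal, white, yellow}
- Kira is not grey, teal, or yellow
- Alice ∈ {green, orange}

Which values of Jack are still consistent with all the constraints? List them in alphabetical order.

blue, orange

The 7 variables together cover exactly {blue, green, grey, orange, teal, white, yellow} — 7 values for 7 variables — and grey appears only in Omar's list, so Omar = grey.
Ivy and Jack share exactly the 2 values {blue, orange}; by pigeonhole those values go to them, so strike blue, orange from Liam, Kira, Alice.
That leaves Alice = green. Remove green from Dave, Kira.
Kira must be white (only option left). Eliminate white elsewhere: Liam.
No further eliminations apply; Jack can still be any of blue, orange.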